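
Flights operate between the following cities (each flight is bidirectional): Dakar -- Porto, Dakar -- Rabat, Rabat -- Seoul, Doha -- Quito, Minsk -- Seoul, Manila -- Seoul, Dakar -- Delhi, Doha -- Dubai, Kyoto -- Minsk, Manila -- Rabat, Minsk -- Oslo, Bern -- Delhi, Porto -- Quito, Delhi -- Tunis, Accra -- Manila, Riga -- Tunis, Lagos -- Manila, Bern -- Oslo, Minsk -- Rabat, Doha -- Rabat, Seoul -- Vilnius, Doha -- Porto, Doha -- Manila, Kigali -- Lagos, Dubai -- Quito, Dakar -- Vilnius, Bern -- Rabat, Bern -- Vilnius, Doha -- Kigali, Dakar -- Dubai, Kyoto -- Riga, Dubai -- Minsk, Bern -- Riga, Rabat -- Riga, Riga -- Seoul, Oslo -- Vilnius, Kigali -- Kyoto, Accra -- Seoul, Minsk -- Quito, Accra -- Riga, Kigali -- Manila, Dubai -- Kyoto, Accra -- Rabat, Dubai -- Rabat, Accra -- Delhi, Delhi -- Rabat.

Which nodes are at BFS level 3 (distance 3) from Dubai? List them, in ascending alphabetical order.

Lagos, Tunis

Level 0: Dubai
Level 1: Dakar, Doha, Kyoto, Minsk, Quito, Rabat
Level 2: Accra, Bern, Delhi, Kigali, Manila, Oslo, Porto, Riga, Seoul, Vilnius
Level 3: Lagos, Tunis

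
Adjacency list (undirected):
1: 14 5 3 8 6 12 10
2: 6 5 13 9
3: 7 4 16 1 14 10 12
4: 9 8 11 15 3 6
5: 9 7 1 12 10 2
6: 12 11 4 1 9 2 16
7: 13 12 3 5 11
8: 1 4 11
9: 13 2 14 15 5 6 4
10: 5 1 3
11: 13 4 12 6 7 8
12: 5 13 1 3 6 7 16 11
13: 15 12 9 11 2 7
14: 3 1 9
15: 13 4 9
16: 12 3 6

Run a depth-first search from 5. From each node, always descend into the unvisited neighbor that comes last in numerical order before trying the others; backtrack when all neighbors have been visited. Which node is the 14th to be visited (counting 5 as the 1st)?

Visit 5
5 → 12
12 → 16
16 → 6
6 → 11
11 → 13
13 → 15
15 → 9
9 → 14
14 → 3
3 → 10
10 → 1
1 → 8
8 → 4
3 → 7
9 → 2

Visit order: 5, 12, 16, 6, 11, 13, 15, 9, 14, 3, 10, 1, 8, 4, 7, 2

4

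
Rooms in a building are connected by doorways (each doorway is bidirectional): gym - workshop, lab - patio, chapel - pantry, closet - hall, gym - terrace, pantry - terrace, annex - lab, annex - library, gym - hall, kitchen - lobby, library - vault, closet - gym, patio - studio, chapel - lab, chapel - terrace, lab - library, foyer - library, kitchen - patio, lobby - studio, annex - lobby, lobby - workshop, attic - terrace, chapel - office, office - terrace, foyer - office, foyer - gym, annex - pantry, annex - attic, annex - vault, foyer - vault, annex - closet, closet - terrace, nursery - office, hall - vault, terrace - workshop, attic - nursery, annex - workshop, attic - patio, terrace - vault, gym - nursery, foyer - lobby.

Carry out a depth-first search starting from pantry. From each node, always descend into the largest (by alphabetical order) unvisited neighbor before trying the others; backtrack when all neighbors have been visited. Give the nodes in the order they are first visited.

pantry, terrace, workshop, lobby, studio, patio, lab, library, vault, hall, gym, nursery, office, foyer, chapel, attic, annex, closet, kitchen

Visit pantry
pantry → terrace
terrace → workshop
workshop → lobby
lobby → studio
studio → patio
patio → lab
lab → library
library → vault
vault → hall
hall → gym
gym → nursery
nursery → office
office → foyer
office → chapel
nursery → attic
attic → annex
annex → closet
patio → kitchen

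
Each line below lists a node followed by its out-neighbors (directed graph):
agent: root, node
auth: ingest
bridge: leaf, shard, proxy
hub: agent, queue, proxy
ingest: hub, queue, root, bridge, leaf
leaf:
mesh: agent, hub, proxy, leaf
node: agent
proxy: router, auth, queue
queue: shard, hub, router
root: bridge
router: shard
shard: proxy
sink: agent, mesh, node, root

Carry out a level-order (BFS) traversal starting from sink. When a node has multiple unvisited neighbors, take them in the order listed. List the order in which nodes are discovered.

Visit sink; enqueue agent, mesh, node, root → queue [agent, mesh, node, root]
Visit agent → queue [mesh, node, root]
Visit mesh; enqueue hub, proxy, leaf → queue [node, root, hub, proxy, leaf]
Visit node → queue [root, hub, proxy, leaf]
Visit root; enqueue bridge → queue [hub, proxy, leaf, bridge]
Visit hub; enqueue queue → queue [proxy, leaf, bridge, queue]
Visit proxy; enqueue router, auth → queue [leaf, bridge, queue, router, auth]
Visit leaf → queue [bridge, queue, router, auth]
Visit bridge; enqueue shard → queue [queue, router, auth, shard]
Visit queue → queue [router, auth, shard]
Visit router → queue [auth, shard]
Visit auth; enqueue ingest → queue [shard, ingest]
Visit shard → queue [ingest]
Visit ingest → queue []

sink -> agent -> mesh -> node -> root -> hub -> proxy -> leaf -> bridge -> queue -> router -> auth -> shard -> ingest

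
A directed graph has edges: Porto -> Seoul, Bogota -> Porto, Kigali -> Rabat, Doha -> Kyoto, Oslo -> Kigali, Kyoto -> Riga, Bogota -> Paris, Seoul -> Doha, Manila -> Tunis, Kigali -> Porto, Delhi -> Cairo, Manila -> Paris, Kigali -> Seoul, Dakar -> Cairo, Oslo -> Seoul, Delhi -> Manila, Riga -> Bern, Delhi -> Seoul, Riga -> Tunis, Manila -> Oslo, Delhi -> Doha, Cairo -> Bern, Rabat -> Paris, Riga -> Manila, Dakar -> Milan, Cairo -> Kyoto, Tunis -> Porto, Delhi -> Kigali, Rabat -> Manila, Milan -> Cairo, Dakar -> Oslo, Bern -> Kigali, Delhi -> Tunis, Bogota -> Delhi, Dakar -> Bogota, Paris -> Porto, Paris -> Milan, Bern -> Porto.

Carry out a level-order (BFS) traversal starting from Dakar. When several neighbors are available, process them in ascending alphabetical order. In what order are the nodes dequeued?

Dakar, Bogota, Cairo, Milan, Oslo, Delhi, Paris, Porto, Bern, Kyoto, Kigali, Seoul, Doha, Manila, Tunis, Riga, Rabat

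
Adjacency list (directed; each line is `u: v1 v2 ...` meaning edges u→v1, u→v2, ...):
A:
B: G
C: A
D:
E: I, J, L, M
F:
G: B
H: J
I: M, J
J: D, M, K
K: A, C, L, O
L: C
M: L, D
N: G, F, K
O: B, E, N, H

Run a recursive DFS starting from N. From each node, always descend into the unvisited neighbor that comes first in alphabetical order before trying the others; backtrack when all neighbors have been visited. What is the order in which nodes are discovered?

Visit N
N → F
N → G
G → B
N → K
K → A
K → C
K → L
K → O
O → E
E → I
I → J
J → D
J → M
O → H

N, F, G, B, K, A, C, L, O, E, I, J, D, M, H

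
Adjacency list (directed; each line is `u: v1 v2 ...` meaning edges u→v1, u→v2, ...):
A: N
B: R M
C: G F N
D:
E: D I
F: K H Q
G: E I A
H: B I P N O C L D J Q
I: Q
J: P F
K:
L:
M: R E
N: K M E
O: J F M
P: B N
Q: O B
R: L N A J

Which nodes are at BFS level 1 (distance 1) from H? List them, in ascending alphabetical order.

B, C, D, I, J, L, N, O, P, Q

Level 0: H
Level 1: B, C, D, I, J, L, N, O, P, Q
Level 2: E, F, G, K, M, R
Level 3: A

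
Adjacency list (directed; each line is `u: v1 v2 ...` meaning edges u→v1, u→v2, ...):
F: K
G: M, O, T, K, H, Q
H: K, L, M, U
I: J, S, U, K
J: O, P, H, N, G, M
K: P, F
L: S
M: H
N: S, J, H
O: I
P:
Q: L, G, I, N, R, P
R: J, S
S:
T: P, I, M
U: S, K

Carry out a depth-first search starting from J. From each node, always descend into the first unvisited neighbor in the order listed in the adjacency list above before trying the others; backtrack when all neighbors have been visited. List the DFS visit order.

J, O, I, S, U, K, P, F, H, L, M, N, G, T, Q, R

Visit J
J → O
O → I
I → S
I → U
U → K
K → P
K → F
J → H
H → L
H → M
J → N
J → G
G → T
G → Q
Q → R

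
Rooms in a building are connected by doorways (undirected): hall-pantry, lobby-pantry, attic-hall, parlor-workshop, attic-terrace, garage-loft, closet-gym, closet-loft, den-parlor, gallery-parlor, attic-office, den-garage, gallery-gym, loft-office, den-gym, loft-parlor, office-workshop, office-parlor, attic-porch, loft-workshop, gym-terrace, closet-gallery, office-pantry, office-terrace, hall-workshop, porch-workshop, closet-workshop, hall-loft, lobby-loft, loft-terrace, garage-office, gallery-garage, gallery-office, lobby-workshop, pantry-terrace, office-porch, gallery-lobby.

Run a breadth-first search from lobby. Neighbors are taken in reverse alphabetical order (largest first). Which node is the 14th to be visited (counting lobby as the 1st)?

attic

Visit lobby; enqueue workshop, pantry, loft, gallery → queue [workshop, pantry, loft, gallery]
Visit workshop; enqueue porch, parlor, office, hall, closet → queue [pantry, loft, gallery, porch, parlor, office, hall, closet]
Visit pantry; enqueue terrace → queue [loft, gallery, porch, parlor, office, hall, closet, terrace]
Visit loft; enqueue garage → queue [gallery, porch, parlor, office, hall, closet, terrace, garage]
Visit gallery; enqueue gym → queue [porch, parlor, office, hall, closet, terrace, garage, gym]
Visit porch; enqueue attic → queue [parlor, office, hall, closet, terrace, garage, gym, attic]
Visit parlor; enqueue den → queue [office, hall, closet, terrace, garage, gym, attic, den]
Visit office → queue [hall, closet, terrace, garage, gym, attic, den]
Visit hall → queue [closet, terrace, garage, gym, attic, den]
Visit closet → queue [terrace, garage, gym, attic, den]
Visit terrace → queue [garage, gym, attic, den]
Visit garage → queue [gym, attic, den]
Visit gym → queue [attic, den]
Visit attic → queue [den]
Visit den → queue []

Visit order: lobby, workshop, pantry, loft, gallery, porch, parlor, office, hall, closet, terrace, garage, gym, attic, den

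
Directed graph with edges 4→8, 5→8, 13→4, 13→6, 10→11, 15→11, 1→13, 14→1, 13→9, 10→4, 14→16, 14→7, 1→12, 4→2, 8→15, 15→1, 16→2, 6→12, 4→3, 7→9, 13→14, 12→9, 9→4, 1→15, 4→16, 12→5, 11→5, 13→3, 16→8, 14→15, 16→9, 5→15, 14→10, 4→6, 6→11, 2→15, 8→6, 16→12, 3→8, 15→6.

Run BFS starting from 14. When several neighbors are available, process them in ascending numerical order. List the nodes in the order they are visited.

Visit 14; enqueue 1, 7, 10, 15, 16 → queue [1, 7, 10, 15, 16]
Visit 1; enqueue 12, 13 → queue [7, 10, 15, 16, 12, 13]
Visit 7; enqueue 9 → queue [10, 15, 16, 12, 13, 9]
Visit 10; enqueue 4, 11 → queue [15, 16, 12, 13, 9, 4, 11]
Visit 15; enqueue 6 → queue [16, 12, 13, 9, 4, 11, 6]
Visit 16; enqueue 2, 8 → queue [12, 13, 9, 4, 11, 6, 2, 8]
Visit 12; enqueue 5 → queue [13, 9, 4, 11, 6, 2, 8, 5]
Visit 13; enqueue 3 → queue [9, 4, 11, 6, 2, 8, 5, 3]
Visit 9 → queue [4, 11, 6, 2, 8, 5, 3]
Visit 4 → queue [11, 6, 2, 8, 5, 3]
Visit 11 → queue [6, 2, 8, 5, 3]
Visit 6 → queue [2, 8, 5, 3]
Visit 2 → queue [8, 5, 3]
Visit 8 → queue [5, 3]
Visit 5 → queue [3]
Visit 3 → queue []

14 1 7 10 15 16 12 13 9 4 11 6 2 8 5 3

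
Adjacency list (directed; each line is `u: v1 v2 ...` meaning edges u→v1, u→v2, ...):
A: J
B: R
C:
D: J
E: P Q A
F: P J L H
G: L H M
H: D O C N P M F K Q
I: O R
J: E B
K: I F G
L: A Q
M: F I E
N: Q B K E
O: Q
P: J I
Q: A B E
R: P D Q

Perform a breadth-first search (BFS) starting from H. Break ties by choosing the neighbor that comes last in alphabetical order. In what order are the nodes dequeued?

H -> Q -> P -> O -> N -> M -> K -> F -> D -> C -> E -> B -> A -> J -> I -> G -> L -> R

Visit H; enqueue Q, P, O, N, M, K, F, D, C → queue [Q, P, O, N, M, K, F, D, C]
Visit Q; enqueue E, B, A → queue [P, O, N, M, K, F, D, C, E, B, A]
Visit P; enqueue J, I → queue [O, N, M, K, F, D, C, E, B, A, J, I]
Visit O → queue [N, M, K, F, D, C, E, B, A, J, I]
Visit N → queue [M, K, F, D, C, E, B, A, J, I]
Visit M → queue [K, F, D, C, E, B, A, J, I]
Visit K; enqueue G → queue [F, D, C, E, B, A, J, I, G]
Visit F; enqueue L → queue [D, C, E, B, A, J, I, G, L]
Visit D → queue [C, E, B, A, J, I, G, L]
Visit C → queue [E, B, A, J, I, G, L]
Visit E → queue [B, A, J, I, G, L]
Visit B; enqueue R → queue [A, J, I, G, L, R]
Visit A → queue [J, I, G, L, R]
Visit J → queue [I, G, L, R]
Visit I → queue [G, L, R]
Visit G → queue [L, R]
Visit L → queue [R]
Visit R → queue []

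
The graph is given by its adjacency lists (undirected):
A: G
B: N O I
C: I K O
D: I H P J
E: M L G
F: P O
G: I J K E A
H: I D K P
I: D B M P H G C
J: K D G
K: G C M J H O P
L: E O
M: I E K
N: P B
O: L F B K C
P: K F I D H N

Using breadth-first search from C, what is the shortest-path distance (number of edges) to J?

Level 0: C
Level 1: I, K, O
Level 2: B, D, F, G, H, J, L, M, P
Level 3: A, E, N
J first appears at level 2.

2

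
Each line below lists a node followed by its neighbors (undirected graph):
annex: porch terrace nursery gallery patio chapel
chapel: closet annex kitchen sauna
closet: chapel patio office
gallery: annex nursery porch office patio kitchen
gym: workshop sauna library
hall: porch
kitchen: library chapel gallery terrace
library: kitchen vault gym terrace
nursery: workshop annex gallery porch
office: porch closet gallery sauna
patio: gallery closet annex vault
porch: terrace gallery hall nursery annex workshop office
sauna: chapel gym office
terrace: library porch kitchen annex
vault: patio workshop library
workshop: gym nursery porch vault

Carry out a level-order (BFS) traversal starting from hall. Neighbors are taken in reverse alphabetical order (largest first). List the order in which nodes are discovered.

hall porch workshop terrace office nursery gallery annex vault gym library kitchen sauna closet patio chapel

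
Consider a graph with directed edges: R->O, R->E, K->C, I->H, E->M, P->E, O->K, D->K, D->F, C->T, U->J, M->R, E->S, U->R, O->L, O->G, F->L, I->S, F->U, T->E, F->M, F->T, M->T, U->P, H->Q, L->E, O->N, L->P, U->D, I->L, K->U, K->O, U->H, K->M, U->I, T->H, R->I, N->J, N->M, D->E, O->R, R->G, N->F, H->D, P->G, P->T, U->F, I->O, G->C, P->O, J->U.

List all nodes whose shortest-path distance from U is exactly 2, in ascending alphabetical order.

Level 0: U
Level 1: D, F, H, I, J, P, R
Level 2: E, G, K, L, M, O, Q, S, T
Level 3: C, N

E, G, K, L, M, O, Q, S, T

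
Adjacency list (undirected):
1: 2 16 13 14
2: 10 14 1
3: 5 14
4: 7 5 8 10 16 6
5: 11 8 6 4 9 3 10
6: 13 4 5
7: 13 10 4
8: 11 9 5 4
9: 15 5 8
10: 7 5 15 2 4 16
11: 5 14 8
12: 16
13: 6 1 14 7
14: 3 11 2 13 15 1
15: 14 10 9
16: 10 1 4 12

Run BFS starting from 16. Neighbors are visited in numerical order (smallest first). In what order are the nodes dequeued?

16 → 1 → 4 → 10 → 12 → 2 → 13 → 14 → 5 → 6 → 7 → 8 → 15 → 3 → 11 → 9

Visit 16; enqueue 1, 4, 10, 12 → queue [1, 4, 10, 12]
Visit 1; enqueue 2, 13, 14 → queue [4, 10, 12, 2, 13, 14]
Visit 4; enqueue 5, 6, 7, 8 → queue [10, 12, 2, 13, 14, 5, 6, 7, 8]
Visit 10; enqueue 15 → queue [12, 2, 13, 14, 5, 6, 7, 8, 15]
Visit 12 → queue [2, 13, 14, 5, 6, 7, 8, 15]
Visit 2 → queue [13, 14, 5, 6, 7, 8, 15]
Visit 13 → queue [14, 5, 6, 7, 8, 15]
Visit 14; enqueue 3, 11 → queue [5, 6, 7, 8, 15, 3, 11]
Visit 5; enqueue 9 → queue [6, 7, 8, 15, 3, 11, 9]
Visit 6 → queue [7, 8, 15, 3, 11, 9]
Visit 7 → queue [8, 15, 3, 11, 9]
Visit 8 → queue [15, 3, 11, 9]
Visit 15 → queue [3, 11, 9]
Visit 3 → queue [11, 9]
Visit 11 → queue [9]
Visit 9 → queue []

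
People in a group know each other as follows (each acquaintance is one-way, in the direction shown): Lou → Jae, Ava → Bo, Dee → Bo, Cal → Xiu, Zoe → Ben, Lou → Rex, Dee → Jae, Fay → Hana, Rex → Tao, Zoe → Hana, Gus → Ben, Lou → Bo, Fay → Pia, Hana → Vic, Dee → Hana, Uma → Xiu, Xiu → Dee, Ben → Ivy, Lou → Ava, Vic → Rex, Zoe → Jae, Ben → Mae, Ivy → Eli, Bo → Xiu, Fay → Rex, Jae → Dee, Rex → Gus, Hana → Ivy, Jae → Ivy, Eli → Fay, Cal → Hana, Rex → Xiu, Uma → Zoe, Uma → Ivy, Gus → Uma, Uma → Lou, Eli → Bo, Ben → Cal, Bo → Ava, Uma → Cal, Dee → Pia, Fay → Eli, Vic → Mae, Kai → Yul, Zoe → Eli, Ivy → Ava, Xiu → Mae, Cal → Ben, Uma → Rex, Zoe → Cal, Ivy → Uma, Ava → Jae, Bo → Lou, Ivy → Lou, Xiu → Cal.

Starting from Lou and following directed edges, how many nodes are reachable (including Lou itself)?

BFS from Lou visits: Lou, Rex, Jae, Bo, Ava, Xiu, Tao, Gus, Ivy, Dee, Mae, Cal, Uma, Ben, Eli, Pia, Hana, Zoe, Fay, Vic
Reachable nodes: 20 of 22 total.

20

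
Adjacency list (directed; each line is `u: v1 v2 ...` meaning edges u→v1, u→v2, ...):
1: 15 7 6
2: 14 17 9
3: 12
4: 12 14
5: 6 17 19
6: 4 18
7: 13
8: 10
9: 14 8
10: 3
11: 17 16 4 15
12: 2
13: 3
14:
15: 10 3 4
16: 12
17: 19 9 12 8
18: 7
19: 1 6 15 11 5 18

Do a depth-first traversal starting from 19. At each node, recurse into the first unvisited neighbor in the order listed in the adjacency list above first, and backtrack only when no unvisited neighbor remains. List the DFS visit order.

19, 1, 15, 10, 3, 12, 2, 14, 17, 9, 8, 4, 7, 13, 6, 18, 11, 16, 5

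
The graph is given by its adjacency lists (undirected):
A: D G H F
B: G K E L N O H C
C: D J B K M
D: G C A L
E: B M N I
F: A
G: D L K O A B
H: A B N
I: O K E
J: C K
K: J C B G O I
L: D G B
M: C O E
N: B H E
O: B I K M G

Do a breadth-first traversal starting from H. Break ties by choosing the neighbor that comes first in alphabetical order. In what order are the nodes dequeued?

H, A, B, N, D, F, G, C, E, K, L, O, J, M, I

Visit H; enqueue A, B, N → queue [A, B, N]
Visit A; enqueue D, F, G → queue [B, N, D, F, G]
Visit B; enqueue C, E, K, L, O → queue [N, D, F, G, C, E, K, L, O]
Visit N → queue [D, F, G, C, E, K, L, O]
Visit D → queue [F, G, C, E, K, L, O]
Visit F → queue [G, C, E, K, L, O]
Visit G → queue [C, E, K, L, O]
Visit C; enqueue J, M → queue [E, K, L, O, J, M]
Visit E; enqueue I → queue [K, L, O, J, M, I]
Visit K → queue [L, O, J, M, I]
Visit L → queue [O, J, M, I]
Visit O → queue [J, M, I]
Visit J → queue [M, I]
Visit M → queue [I]
Visit I → queue []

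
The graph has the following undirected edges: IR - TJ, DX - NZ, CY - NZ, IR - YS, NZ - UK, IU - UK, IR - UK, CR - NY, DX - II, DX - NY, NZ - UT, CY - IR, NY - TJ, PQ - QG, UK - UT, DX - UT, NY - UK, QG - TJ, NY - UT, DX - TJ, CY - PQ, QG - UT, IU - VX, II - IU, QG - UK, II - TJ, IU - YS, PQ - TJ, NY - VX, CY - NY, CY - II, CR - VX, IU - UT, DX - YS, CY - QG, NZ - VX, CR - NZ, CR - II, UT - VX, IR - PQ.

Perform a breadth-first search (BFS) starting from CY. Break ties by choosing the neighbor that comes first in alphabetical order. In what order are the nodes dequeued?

Visit CY; enqueue II, IR, NY, NZ, PQ, QG → queue [II, IR, NY, NZ, PQ, QG]
Visit II; enqueue CR, DX, IU, TJ → queue [IR, NY, NZ, PQ, QG, CR, DX, IU, TJ]
Visit IR; enqueue UK, YS → queue [NY, NZ, PQ, QG, CR, DX, IU, TJ, UK, YS]
Visit NY; enqueue UT, VX → queue [NZ, PQ, QG, CR, DX, IU, TJ, UK, YS, UT, VX]
Visit NZ → queue [PQ, QG, CR, DX, IU, TJ, UK, YS, UT, VX]
Visit PQ → queue [QG, CR, DX, IU, TJ, UK, YS, UT, VX]
Visit QG → queue [CR, DX, IU, TJ, UK, YS, UT, VX]
Visit CR → queue [DX, IU, TJ, UK, YS, UT, VX]
Visit DX → queue [IU, TJ, UK, YS, UT, VX]
Visit IU → queue [TJ, UK, YS, UT, VX]
Visit TJ → queue [UK, YS, UT, VX]
Visit UK → queue [YS, UT, VX]
Visit YS → queue [UT, VX]
Visit UT → queue [VX]
Visit VX → queue []

CY, II, IR, NY, NZ, PQ, QG, CR, DX, IU, TJ, UK, YS, UT, VX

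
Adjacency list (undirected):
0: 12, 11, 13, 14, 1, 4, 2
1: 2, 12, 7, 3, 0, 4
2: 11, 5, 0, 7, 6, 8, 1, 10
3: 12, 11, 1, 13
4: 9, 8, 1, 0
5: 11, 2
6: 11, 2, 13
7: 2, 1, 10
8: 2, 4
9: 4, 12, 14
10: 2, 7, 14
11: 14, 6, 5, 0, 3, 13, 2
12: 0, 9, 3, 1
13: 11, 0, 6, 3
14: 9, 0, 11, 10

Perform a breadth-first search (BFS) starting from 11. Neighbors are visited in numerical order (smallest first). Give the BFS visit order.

11, 0, 2, 3, 5, 6, 13, 14, 1, 4, 12, 7, 8, 10, 9

Visit 11; enqueue 0, 2, 3, 5, 6, 13, 14 → queue [0, 2, 3, 5, 6, 13, 14]
Visit 0; enqueue 1, 4, 12 → queue [2, 3, 5, 6, 13, 14, 1, 4, 12]
Visit 2; enqueue 7, 8, 10 → queue [3, 5, 6, 13, 14, 1, 4, 12, 7, 8, 10]
Visit 3 → queue [5, 6, 13, 14, 1, 4, 12, 7, 8, 10]
Visit 5 → queue [6, 13, 14, 1, 4, 12, 7, 8, 10]
Visit 6 → queue [13, 14, 1, 4, 12, 7, 8, 10]
Visit 13 → queue [14, 1, 4, 12, 7, 8, 10]
Visit 14; enqueue 9 → queue [1, 4, 12, 7, 8, 10, 9]
Visit 1 → queue [4, 12, 7, 8, 10, 9]
Visit 4 → queue [12, 7, 8, 10, 9]
Visit 12 → queue [7, 8, 10, 9]
Visit 7 → queue [8, 10, 9]
Visit 8 → queue [10, 9]
Visit 10 → queue [9]
Visit 9 → queue []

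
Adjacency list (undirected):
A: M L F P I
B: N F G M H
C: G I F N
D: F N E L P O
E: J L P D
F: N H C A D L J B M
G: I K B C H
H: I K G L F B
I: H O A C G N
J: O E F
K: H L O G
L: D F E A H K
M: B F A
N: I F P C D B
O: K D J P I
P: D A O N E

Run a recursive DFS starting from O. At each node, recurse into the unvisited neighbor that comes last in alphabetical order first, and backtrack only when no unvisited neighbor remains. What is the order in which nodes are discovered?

O, P, N, I, H, L, K, G, C, F, M, B, A, J, E, D

Visit O
O → P
P → N
N → I
I → H
H → L
L → K
K → G
G → C
C → F
F → M
M → B
M → A
F → J
J → E
E → D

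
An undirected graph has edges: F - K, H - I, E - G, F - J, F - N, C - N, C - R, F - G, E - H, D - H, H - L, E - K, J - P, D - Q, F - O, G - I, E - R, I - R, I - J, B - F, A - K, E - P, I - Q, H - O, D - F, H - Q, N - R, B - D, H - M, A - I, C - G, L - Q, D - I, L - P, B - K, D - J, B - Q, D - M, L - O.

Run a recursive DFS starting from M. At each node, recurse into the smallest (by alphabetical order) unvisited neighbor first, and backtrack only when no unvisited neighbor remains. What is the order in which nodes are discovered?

Visit M
M → D
D → B
B → F
F → G
G → C
C → N
N → R
R → E
E → H
H → I
I → A
A → K
I → J
J → P
P → L
L → O
L → Q

M, D, B, F, G, C, N, R, E, H, I, A, K, J, P, L, O, Q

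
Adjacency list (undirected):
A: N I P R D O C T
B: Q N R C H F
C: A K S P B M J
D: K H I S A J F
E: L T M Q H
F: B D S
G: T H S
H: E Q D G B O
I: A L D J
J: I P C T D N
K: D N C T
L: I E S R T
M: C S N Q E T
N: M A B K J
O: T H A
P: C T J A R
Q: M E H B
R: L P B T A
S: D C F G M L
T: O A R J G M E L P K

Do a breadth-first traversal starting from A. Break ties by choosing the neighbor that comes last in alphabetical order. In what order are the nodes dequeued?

Visit A; enqueue T, R, P, O, N, I, D, C → queue [T, R, P, O, N, I, D, C]
Visit T; enqueue M, L, K, J, G, E → queue [R, P, O, N, I, D, C, M, L, K, J, G, E]
Visit R; enqueue B → queue [P, O, N, I, D, C, M, L, K, J, G, E, B]
Visit P → queue [O, N, I, D, C, M, L, K, J, G, E, B]
Visit O; enqueue H → queue [N, I, D, C, M, L, K, J, G, E, B, H]
Visit N → queue [I, D, C, M, L, K, J, G, E, B, H]
Visit I → queue [D, C, M, L, K, J, G, E, B, H]
Visit D; enqueue S, F → queue [C, M, L, K, J, G, E, B, H, S, F]
Visit C → queue [M, L, K, J, G, E, B, H, S, F]
Visit M; enqueue Q → queue [L, K, J, G, E, B, H, S, F, Q]
Visit L → queue [K, J, G, E, B, H, S, F, Q]
Visit K → queue [J, G, E, B, H, S, F, Q]
Visit J → queue [G, E, B, H, S, F, Q]
Visit G → queue [E, B, H, S, F, Q]
Visit E → queue [B, H, S, F, Q]
Visit B → queue [H, S, F, Q]
Visit H → queue [S, F, Q]
Visit S → queue [F, Q]
Visit F → queue [Q]
Visit Q → queue []

A → T → R → P → O → N → I → D → C → M → L → K → J → G → E → B → H → S → F → Q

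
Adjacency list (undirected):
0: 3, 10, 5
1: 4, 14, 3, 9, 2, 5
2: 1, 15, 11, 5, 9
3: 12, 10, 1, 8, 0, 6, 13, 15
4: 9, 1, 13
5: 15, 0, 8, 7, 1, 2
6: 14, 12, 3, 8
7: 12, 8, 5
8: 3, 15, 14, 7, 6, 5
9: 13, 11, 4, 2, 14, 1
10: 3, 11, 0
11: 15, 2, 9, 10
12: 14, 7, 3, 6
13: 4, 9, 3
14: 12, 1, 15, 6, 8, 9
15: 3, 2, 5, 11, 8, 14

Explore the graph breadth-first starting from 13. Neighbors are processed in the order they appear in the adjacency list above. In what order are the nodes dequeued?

Visit 13; enqueue 4, 9, 3 → queue [4, 9, 3]
Visit 4; enqueue 1 → queue [9, 3, 1]
Visit 9; enqueue 11, 2, 14 → queue [3, 1, 11, 2, 14]
Visit 3; enqueue 12, 10, 8, 0, 6, 15 → queue [1, 11, 2, 14, 12, 10, 8, 0, 6, 15]
Visit 1; enqueue 5 → queue [11, 2, 14, 12, 10, 8, 0, 6, 15, 5]
Visit 11 → queue [2, 14, 12, 10, 8, 0, 6, 15, 5]
Visit 2 → queue [14, 12, 10, 8, 0, 6, 15, 5]
Visit 14 → queue [12, 10, 8, 0, 6, 15, 5]
Visit 12; enqueue 7 → queue [10, 8, 0, 6, 15, 5, 7]
Visit 10 → queue [8, 0, 6, 15, 5, 7]
Visit 8 → queue [0, 6, 15, 5, 7]
Visit 0 → queue [6, 15, 5, 7]
Visit 6 → queue [15, 5, 7]
Visit 15 → queue [5, 7]
Visit 5 → queue [7]
Visit 7 → queue []

13, 4, 9, 3, 1, 11, 2, 14, 12, 10, 8, 0, 6, 15, 5, 7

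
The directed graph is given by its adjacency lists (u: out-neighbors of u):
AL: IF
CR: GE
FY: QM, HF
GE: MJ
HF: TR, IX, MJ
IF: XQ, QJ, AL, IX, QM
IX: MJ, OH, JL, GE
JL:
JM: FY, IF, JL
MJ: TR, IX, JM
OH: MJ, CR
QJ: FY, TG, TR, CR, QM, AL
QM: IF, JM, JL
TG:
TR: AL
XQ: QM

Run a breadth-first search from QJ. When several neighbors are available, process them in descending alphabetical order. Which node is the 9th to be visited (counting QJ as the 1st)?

Visit QJ; enqueue TR, TG, QM, FY, CR, AL → queue [TR, TG, QM, FY, CR, AL]
Visit TR → queue [TG, QM, FY, CR, AL]
Visit TG → queue [QM, FY, CR, AL]
Visit QM; enqueue JM, JL, IF → queue [FY, CR, AL, JM, JL, IF]
Visit FY; enqueue HF → queue [CR, AL, JM, JL, IF, HF]
Visit CR; enqueue GE → queue [AL, JM, JL, IF, HF, GE]
Visit AL → queue [JM, JL, IF, HF, GE]
Visit JM → queue [JL, IF, HF, GE]
Visit JL → queue [IF, HF, GE]
Visit IF; enqueue XQ, IX → queue [HF, GE, XQ, IX]
Visit HF; enqueue MJ → queue [GE, XQ, IX, MJ]
Visit GE → queue [XQ, IX, MJ]
Visit XQ → queue [IX, MJ]
Visit IX; enqueue OH → queue [MJ, OH]
Visit MJ → queue [OH]
Visit OH → queue []

Visit order: QJ, TR, TG, QM, FY, CR, AL, JM, JL, IF, HF, GE, XQ, IX, MJ, OH

JL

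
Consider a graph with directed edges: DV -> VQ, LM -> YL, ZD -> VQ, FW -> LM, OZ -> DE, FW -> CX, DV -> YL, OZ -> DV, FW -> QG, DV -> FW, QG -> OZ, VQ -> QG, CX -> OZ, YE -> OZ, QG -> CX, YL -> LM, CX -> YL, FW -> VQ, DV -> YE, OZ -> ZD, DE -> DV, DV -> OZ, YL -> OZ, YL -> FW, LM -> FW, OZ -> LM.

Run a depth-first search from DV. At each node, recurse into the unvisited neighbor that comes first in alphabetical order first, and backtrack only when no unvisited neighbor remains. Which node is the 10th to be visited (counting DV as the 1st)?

QG

Visit DV
DV → FW
FW → CX
CX → OZ
OZ → DE
OZ → LM
LM → YL
OZ → ZD
ZD → VQ
VQ → QG
DV → YE

Visit order: DV, FW, CX, OZ, DE, LM, YL, ZD, VQ, QG, YE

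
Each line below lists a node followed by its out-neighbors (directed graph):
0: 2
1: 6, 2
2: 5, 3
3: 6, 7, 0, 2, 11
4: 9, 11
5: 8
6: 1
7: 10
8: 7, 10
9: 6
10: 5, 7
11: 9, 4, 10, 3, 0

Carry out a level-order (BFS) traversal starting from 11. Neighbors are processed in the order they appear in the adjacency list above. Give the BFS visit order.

11, 9, 4, 10, 3, 0, 6, 5, 7, 2, 1, 8

Visit 11; enqueue 9, 4, 10, 3, 0 → queue [9, 4, 10, 3, 0]
Visit 9; enqueue 6 → queue [4, 10, 3, 0, 6]
Visit 4 → queue [10, 3, 0, 6]
Visit 10; enqueue 5, 7 → queue [3, 0, 6, 5, 7]
Visit 3; enqueue 2 → queue [0, 6, 5, 7, 2]
Visit 0 → queue [6, 5, 7, 2]
Visit 6; enqueue 1 → queue [5, 7, 2, 1]
Visit 5; enqueue 8 → queue [7, 2, 1, 8]
Visit 7 → queue [2, 1, 8]
Visit 2 → queue [1, 8]
Visit 1 → queue [8]
Visit 8 → queue []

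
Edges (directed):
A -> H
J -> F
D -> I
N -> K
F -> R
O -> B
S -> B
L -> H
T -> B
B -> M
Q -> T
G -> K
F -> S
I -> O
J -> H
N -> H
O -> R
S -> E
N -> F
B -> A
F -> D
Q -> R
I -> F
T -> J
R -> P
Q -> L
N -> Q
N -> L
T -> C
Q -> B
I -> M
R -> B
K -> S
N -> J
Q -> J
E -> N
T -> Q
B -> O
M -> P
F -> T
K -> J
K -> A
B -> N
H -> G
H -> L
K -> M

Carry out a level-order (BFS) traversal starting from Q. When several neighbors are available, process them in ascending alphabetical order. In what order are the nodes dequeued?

Visit Q; enqueue B, J, L, R, T → queue [B, J, L, R, T]
Visit B; enqueue A, M, N, O → queue [J, L, R, T, A, M, N, O]
Visit J; enqueue F, H → queue [L, R, T, A, M, N, O, F, H]
Visit L → queue [R, T, A, M, N, O, F, H]
Visit R; enqueue P → queue [T, A, M, N, O, F, H, P]
Visit T; enqueue C → queue [A, M, N, O, F, H, P, C]
Visit A → queue [M, N, O, F, H, P, C]
Visit M → queue [N, O, F, H, P, C]
Visit N; enqueue K → queue [O, F, H, P, C, K]
Visit O → queue [F, H, P, C, K]
Visit F; enqueue D, S → queue [H, P, C, K, D, S]
Visit H; enqueue G → queue [P, C, K, D, S, G]
Visit P → queue [C, K, D, S, G]
Visit C → queue [K, D, S, G]
Visit K → queue [D, S, G]
Visit D; enqueue I → queue [S, G, I]
Visit S; enqueue E → queue [G, I, E]
Visit G → queue [I, E]
Visit I → queue [E]
Visit E → queue []

Q B J L R T A M N O F H P C K D S G I E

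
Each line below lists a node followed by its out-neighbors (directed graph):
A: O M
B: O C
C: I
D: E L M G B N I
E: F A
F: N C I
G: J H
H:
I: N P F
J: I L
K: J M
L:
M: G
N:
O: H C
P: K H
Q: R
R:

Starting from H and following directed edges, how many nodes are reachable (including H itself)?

BFS from H visits: H
Reachable nodes: 1 of 18 total.

1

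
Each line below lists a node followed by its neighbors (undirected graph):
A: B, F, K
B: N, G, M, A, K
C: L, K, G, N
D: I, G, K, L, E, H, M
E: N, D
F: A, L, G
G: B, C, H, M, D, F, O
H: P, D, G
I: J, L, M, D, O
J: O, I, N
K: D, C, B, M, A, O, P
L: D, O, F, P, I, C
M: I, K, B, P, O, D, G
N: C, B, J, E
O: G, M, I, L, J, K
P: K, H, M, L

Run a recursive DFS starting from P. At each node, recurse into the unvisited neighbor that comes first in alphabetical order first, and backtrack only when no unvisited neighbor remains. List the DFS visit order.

P → H → D → E → N → B → A → F → G → C → K → M → I → J → O → L

Visit P
P → H
H → D
D → E
E → N
N → B
B → A
A → F
F → G
G → C
C → K
K → M
M → I
I → J
J → O
O → L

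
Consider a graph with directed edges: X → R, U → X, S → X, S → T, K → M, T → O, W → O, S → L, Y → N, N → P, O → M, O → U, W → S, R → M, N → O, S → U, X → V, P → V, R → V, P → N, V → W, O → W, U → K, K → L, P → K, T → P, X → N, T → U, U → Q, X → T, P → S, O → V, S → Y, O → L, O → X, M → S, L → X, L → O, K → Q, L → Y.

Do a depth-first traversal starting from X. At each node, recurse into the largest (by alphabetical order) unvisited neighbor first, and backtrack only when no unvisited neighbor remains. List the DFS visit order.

X, V, W, S, Y, N, P, K, Q, M, L, O, U, T, R

Visit X
X → V
V → W
W → S
S → Y
Y → N
N → P
P → K
K → Q
K → M
K → L
L → O
O → U
S → T
X → R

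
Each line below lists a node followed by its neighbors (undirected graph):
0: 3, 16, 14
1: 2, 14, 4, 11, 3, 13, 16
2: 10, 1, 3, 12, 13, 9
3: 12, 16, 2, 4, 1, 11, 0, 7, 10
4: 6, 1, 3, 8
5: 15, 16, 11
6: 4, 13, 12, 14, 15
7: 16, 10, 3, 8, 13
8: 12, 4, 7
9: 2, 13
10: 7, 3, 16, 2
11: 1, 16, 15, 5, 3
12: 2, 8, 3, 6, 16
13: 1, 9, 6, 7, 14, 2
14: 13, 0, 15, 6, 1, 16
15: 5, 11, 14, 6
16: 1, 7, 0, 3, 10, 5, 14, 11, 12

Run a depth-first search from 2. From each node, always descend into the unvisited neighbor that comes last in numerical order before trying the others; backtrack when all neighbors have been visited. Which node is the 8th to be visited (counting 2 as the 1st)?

10

Visit 2
2 → 13
13 → 14
14 → 16
16 → 12
12 → 8
8 → 7
7 → 10
10 → 3
3 → 11
11 → 15
15 → 6
6 → 4
4 → 1
15 → 5
3 → 0
13 → 9

Visit order: 2, 13, 14, 16, 12, 8, 7, 10, 3, 11, 15, 6, 4, 1, 5, 0, 9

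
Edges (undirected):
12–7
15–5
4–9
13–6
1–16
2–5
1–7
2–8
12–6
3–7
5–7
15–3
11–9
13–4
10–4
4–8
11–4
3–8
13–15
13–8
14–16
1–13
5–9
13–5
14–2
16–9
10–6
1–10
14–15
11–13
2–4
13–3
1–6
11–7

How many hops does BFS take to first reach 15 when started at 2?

2

Level 0: 2
Level 1: 4, 5, 8, 14
Level 2: 3, 7, 9, 10, 11, 13, 15, 16
Level 3: 1, 6, 12
15 first appears at level 2.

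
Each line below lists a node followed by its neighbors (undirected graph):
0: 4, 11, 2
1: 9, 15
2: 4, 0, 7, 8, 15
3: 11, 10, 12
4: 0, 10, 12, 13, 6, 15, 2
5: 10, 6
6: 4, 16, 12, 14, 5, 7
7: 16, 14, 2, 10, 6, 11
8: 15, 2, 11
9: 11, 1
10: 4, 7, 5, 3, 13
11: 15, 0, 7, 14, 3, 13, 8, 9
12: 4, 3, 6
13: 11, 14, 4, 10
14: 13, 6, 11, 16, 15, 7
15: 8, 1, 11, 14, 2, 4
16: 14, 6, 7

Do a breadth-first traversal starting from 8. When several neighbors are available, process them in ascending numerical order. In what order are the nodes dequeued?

8 → 2 → 11 → 15 → 0 → 4 → 7 → 3 → 9 → 13 → 14 → 1 → 6 → 10 → 12 → 16 → 5

Visit 8; enqueue 2, 11, 15 → queue [2, 11, 15]
Visit 2; enqueue 0, 4, 7 → queue [11, 15, 0, 4, 7]
Visit 11; enqueue 3, 9, 13, 14 → queue [15, 0, 4, 7, 3, 9, 13, 14]
Visit 15; enqueue 1 → queue [0, 4, 7, 3, 9, 13, 14, 1]
Visit 0 → queue [4, 7, 3, 9, 13, 14, 1]
Visit 4; enqueue 6, 10, 12 → queue [7, 3, 9, 13, 14, 1, 6, 10, 12]
Visit 7; enqueue 16 → queue [3, 9, 13, 14, 1, 6, 10, 12, 16]
Visit 3 → queue [9, 13, 14, 1, 6, 10, 12, 16]
Visit 9 → queue [13, 14, 1, 6, 10, 12, 16]
Visit 13 → queue [14, 1, 6, 10, 12, 16]
Visit 14 → queue [1, 6, 10, 12, 16]
Visit 1 → queue [6, 10, 12, 16]
Visit 6; enqueue 5 → queue [10, 12, 16, 5]
Visit 10 → queue [12, 16, 5]
Visit 12 → queue [16, 5]
Visit 16 → queue [5]
Visit 5 → queue []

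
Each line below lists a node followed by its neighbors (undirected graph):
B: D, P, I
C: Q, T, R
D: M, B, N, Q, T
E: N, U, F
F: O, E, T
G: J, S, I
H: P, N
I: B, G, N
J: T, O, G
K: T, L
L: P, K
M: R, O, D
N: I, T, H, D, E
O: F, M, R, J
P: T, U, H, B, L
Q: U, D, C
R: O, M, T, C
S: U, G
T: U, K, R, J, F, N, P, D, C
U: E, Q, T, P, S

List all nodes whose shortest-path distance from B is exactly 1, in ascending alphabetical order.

Level 0: B
Level 1: D, I, P
Level 2: G, H, L, M, N, Q, T, U
Level 3: C, E, F, J, K, O, R, S

D, I, P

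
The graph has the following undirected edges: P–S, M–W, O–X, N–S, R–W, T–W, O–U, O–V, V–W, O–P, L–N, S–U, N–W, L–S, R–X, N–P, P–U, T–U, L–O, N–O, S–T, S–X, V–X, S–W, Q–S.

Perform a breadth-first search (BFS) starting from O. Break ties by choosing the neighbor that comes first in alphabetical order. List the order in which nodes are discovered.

Visit O; enqueue L, N, P, U, V, X → queue [L, N, P, U, V, X]
Visit L; enqueue S → queue [N, P, U, V, X, S]
Visit N; enqueue W → queue [P, U, V, X, S, W]
Visit P → queue [U, V, X, S, W]
Visit U; enqueue T → queue [V, X, S, W, T]
Visit V → queue [X, S, W, T]
Visit X; enqueue R → queue [S, W, T, R]
Visit S; enqueue Q → queue [W, T, R, Q]
Visit W; enqueue M → queue [T, R, Q, M]
Visit T → queue [R, Q, M]
Visit R → queue [Q, M]
Visit Q → queue [M]
Visit M → queue []

O, L, N, P, U, V, X, S, W, T, R, Q, M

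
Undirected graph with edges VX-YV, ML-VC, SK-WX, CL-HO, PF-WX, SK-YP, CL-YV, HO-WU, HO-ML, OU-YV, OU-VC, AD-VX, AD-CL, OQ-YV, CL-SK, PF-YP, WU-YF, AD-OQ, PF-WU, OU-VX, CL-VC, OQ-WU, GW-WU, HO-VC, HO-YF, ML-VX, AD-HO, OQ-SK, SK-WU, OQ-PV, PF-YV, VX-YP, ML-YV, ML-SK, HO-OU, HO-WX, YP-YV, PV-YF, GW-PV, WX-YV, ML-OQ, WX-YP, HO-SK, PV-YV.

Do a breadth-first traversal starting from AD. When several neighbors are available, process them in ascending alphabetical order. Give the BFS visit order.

AD, CL, HO, OQ, VX, SK, VC, YV, ML, OU, WU, WX, YF, PV, YP, PF, GW

Visit AD; enqueue CL, HO, OQ, VX → queue [CL, HO, OQ, VX]
Visit CL; enqueue SK, VC, YV → queue [HO, OQ, VX, SK, VC, YV]
Visit HO; enqueue ML, OU, WU, WX, YF → queue [OQ, VX, SK, VC, YV, ML, OU, WU, WX, YF]
Visit OQ; enqueue PV → queue [VX, SK, VC, YV, ML, OU, WU, WX, YF, PV]
Visit VX; enqueue YP → queue [SK, VC, YV, ML, OU, WU, WX, YF, PV, YP]
Visit SK → queue [VC, YV, ML, OU, WU, WX, YF, PV, YP]
Visit VC → queue [YV, ML, OU, WU, WX, YF, PV, YP]
Visit YV; enqueue PF → queue [ML, OU, WU, WX, YF, PV, YP, PF]
Visit ML → queue [OU, WU, WX, YF, PV, YP, PF]
Visit OU → queue [WU, WX, YF, PV, YP, PF]
Visit WU; enqueue GW → queue [WX, YF, PV, YP, PF, GW]
Visit WX → queue [YF, PV, YP, PF, GW]
Visit YF → queue [PV, YP, PF, GW]
Visit PV → queue [YP, PF, GW]
Visit YP → queue [PF, GW]
Visit PF → queue [GW]
Visit GW → queue []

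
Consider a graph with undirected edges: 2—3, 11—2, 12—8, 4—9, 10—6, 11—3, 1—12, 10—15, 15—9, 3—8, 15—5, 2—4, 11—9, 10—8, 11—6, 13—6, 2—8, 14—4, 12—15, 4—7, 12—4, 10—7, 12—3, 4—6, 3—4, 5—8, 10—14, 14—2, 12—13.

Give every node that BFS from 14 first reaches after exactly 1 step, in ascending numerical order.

Level 0: 14
Level 1: 2, 4, 10
Level 2: 3, 6, 7, 8, 9, 11, 12, 15
Level 3: 1, 5, 13

2, 4, 10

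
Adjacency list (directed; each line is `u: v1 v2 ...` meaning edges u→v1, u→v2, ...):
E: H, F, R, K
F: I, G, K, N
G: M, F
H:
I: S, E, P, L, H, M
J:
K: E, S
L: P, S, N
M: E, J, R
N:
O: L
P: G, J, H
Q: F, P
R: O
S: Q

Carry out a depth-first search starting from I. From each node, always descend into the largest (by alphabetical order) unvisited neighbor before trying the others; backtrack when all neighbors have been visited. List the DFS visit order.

Visit I
I → S
S → Q
Q → P
P → J
P → H
P → G
G → M
M → R
R → O
O → L
L → N
M → E
E → K
E → F

I S Q P J H G M R O L N E K F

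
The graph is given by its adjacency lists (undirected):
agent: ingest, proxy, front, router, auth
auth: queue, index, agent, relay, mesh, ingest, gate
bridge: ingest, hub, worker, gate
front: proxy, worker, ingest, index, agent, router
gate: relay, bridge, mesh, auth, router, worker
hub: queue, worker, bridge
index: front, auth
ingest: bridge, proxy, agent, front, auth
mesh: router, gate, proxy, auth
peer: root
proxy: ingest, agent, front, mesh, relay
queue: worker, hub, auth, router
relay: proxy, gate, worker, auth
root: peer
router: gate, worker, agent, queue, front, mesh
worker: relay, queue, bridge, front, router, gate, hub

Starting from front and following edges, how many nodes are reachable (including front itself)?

BFS from front visits: front, proxy, worker, ingest, index, agent, router, mesh, relay, queue, bridge, gate, hub, auth
Reachable nodes: 14 of 16 total.

14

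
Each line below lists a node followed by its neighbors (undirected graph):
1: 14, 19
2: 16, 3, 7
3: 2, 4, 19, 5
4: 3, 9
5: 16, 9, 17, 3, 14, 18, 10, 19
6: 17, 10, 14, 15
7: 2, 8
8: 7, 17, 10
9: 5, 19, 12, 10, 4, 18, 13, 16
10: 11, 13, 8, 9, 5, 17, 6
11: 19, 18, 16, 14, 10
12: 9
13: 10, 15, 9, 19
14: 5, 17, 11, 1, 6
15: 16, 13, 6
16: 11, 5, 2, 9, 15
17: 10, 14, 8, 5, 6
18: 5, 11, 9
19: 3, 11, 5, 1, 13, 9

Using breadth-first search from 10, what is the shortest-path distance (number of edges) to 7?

Level 0: 10
Level 1: 5, 6, 8, 9, 11, 13, 17
Level 2: 3, 4, 7, 12, 14, 15, 16, 18, 19
Level 3: 1, 2
7 first appears at level 2.

2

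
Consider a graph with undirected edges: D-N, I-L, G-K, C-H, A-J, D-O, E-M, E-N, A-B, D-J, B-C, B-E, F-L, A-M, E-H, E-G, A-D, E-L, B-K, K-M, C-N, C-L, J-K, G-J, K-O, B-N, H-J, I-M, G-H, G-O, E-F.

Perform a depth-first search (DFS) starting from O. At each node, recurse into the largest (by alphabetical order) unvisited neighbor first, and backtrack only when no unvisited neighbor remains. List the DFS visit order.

Visit O
O → K
K → M
M → I
I → L
L → F
F → E
E → N
N → D
D → J
J → H
H → G
H → C
C → B
B → A

O K M I L F E N D J H G C B A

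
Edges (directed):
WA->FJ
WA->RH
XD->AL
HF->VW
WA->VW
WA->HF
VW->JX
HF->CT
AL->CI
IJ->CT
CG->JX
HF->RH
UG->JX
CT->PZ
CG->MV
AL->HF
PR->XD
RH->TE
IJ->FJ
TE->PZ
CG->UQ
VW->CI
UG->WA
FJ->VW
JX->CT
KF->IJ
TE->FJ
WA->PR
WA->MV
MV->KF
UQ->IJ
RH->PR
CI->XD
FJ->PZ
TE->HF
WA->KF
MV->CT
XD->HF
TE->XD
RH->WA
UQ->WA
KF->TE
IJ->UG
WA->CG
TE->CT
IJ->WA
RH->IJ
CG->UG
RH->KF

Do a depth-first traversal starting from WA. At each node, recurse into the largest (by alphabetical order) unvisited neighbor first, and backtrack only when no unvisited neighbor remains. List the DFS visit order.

WA → VW → JX → CT → PZ → CI → XD → HF → RH → TE → FJ → PR → KF → IJ → UG → AL → MV → CG → UQ

Visit WA
WA → VW
VW → JX
JX → CT
CT → PZ
VW → CI
CI → XD
XD → HF
HF → RH
RH → TE
TE → FJ
RH → PR
RH → KF
KF → IJ
IJ → UG
XD → AL
WA → MV
WA → CG
CG → UQ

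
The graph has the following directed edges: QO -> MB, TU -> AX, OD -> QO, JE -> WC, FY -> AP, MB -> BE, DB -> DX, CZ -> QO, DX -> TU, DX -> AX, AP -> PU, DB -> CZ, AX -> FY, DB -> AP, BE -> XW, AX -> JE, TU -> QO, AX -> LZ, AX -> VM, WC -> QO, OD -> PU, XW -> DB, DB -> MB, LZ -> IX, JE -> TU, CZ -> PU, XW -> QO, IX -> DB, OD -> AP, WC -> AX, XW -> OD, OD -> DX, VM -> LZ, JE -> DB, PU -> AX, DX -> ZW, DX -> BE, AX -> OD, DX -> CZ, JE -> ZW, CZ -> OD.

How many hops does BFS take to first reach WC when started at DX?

3

Level 0: DX
Level 1: AX, BE, CZ, TU, ZW
Level 2: FY, JE, LZ, OD, PU, QO, VM, XW
Level 3: AP, DB, IX, MB, WC
WC first appears at level 3.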